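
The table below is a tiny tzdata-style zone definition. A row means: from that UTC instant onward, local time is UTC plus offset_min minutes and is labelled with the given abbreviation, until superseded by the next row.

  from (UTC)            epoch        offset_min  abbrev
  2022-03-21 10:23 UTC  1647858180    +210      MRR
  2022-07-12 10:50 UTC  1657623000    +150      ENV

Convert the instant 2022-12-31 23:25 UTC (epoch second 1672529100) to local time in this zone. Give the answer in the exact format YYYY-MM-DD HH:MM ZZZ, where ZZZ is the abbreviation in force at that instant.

2023-01-01 01:55 ENV

Query: 2022-12-31 23:25 UTC
Rule 2/2 (ENV, +02:30): 2022-07-12 10:50 UTC ≤ query < +∞
23·60 + 25 + 150 = 1555 min
1555 = 1·1440 + 115; 115 = 1·60 + 55 → 01:55, 2022-12-31 + 1 day = 2023-01-01
→ 2023-01-01 01:55 ENV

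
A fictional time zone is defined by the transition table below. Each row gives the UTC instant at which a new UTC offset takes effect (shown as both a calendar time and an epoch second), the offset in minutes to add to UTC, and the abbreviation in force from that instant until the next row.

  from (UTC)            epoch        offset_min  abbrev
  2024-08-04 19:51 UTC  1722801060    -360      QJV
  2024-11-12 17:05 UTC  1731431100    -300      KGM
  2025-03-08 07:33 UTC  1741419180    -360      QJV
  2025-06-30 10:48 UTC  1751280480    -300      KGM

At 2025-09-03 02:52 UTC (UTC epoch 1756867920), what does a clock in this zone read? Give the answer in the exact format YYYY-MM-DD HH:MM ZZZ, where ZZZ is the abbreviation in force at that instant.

2025-09-02 21:52 KGM

Query: 2025-09-03 02:52 UTC
Rule 4/4 (KGM, -05:00): 2025-06-30 10:48 UTC ≤ query < +∞
2·60 + 52 - 300 = -128 min
-128 = -1·1440 + 1312; 1312 = 21·60 + 52 → 21:52, 2025-09-03 - 1 day = 2025-09-02
→ 2025-09-02 21:52 KGM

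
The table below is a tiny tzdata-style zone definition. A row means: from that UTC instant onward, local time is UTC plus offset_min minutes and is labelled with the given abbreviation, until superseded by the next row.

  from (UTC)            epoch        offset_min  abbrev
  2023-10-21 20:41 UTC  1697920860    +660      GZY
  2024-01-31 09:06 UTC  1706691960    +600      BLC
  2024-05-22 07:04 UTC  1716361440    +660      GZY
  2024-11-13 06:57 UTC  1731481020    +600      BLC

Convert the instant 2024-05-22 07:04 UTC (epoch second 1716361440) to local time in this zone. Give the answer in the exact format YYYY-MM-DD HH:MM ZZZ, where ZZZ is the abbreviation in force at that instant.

2024-05-22 18:04 GZY

Query: 2024-05-22 07:04 UTC
Rule 3/4 (GZY, +11:00): 2024-05-22 07:04 UTC ≤ query < 2024-11-13 06:57 UTC
7·60 + 4 + 660 = 1084 min
1084 = 0·1440 + 1084; 1084 = 18·60 + 4 → 18:04, same day
→ 2024-05-22 18:04 GZY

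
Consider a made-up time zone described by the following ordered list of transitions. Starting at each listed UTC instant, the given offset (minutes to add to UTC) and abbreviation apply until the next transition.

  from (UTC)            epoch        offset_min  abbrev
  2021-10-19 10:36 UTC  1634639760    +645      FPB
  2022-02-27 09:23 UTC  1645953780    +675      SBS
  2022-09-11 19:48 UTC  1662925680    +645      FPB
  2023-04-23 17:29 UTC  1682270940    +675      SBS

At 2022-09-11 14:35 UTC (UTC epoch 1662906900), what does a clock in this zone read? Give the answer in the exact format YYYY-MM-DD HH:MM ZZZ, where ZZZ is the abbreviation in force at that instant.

2022-09-12 01:50 SBS

Query: 2022-09-11 14:35 UTC
Rule 2/4 (SBS, +11:15): 2022-02-27 09:23 UTC ≤ query < 2022-09-11 19:48 UTC
14·60 + 35 + 675 = 1550 min
1550 = 1·1440 + 110; 110 = 1·60 + 50 → 01:50, 2022-09-11 + 1 day = 2022-09-12
→ 2022-09-12 01:50 SBS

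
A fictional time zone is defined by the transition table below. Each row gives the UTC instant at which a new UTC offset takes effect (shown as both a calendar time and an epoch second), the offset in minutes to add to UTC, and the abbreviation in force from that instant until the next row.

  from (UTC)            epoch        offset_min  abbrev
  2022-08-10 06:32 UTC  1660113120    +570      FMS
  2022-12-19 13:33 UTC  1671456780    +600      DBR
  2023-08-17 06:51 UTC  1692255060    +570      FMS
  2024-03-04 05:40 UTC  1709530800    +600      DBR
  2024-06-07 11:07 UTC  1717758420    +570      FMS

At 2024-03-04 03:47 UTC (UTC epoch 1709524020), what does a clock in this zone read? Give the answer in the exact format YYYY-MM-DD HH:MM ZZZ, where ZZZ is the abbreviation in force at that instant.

Query: 2024-03-04 03:47 UTC
Rule 3/5 (FMS, +09:30): 2023-08-17 06:51 UTC ≤ query < 2024-03-04 05:40 UTC
3·60 + 47 + 570 = 797 min
797 = 0·1440 + 797; 797 = 13·60 + 17 → 13:17, same day
→ 2024-03-04 13:17 FMS

2024-03-04 13:17 FMS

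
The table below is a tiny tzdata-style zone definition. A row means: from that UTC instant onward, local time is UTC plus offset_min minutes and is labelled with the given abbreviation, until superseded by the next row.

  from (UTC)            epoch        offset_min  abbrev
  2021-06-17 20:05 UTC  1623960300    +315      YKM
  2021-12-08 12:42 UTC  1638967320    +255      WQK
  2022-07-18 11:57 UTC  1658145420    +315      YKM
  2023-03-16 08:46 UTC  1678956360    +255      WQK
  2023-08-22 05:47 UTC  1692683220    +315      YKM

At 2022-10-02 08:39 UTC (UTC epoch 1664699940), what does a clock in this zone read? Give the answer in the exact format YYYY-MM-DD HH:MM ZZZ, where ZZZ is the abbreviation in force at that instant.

2022-10-02 13:54 YKM

Query: 2022-10-02 08:39 UTC
Rule 3/5 (YKM, +05:15): 2022-07-18 11:57 UTC ≤ query < 2023-03-16 08:46 UTC
8·60 + 39 + 315 = 834 min
834 = 0·1440 + 834; 834 = 13·60 + 54 → 13:54, same day
→ 2022-10-02 13:54 YKM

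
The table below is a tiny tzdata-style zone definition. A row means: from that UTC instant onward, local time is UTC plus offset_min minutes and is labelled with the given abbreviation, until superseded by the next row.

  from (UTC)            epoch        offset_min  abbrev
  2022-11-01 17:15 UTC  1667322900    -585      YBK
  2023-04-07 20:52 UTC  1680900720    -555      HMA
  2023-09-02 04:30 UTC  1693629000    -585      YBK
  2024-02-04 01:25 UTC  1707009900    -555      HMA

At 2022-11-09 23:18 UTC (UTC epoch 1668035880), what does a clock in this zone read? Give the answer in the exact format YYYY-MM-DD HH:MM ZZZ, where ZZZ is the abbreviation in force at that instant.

Query: 2022-11-09 23:18 UTC
Rule 1/4 (YBK, -09:45): 2022-11-01 17:15 UTC ≤ query < 2023-04-07 20:52 UTC
23·60 + 18 - 585 = 813 min
813 = 0·1440 + 813; 813 = 13·60 + 33 → 13:33, same day
→ 2022-11-09 13:33 YBK

2022-11-09 13:33 YBK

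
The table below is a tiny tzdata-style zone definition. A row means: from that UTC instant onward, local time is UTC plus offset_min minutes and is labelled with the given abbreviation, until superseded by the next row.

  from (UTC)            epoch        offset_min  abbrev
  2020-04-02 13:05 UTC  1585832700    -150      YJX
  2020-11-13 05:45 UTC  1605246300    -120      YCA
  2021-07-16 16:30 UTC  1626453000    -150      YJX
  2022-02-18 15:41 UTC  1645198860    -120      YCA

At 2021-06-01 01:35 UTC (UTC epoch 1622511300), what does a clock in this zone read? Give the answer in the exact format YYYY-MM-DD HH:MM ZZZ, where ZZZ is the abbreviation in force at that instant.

2021-05-31 23:35 YCA

Query: 2021-06-01 01:35 UTC
Rule 2/4 (YCA, -02:00): 2020-11-13 05:45 UTC ≤ query < 2021-07-16 16:30 UTC
1·60 + 35 - 120 = -25 min
-25 = -1·1440 + 1415; 1415 = 23·60 + 35 → 23:35, 2021-06-01 - 1 day = 2021-05-31
→ 2021-05-31 23:35 YCA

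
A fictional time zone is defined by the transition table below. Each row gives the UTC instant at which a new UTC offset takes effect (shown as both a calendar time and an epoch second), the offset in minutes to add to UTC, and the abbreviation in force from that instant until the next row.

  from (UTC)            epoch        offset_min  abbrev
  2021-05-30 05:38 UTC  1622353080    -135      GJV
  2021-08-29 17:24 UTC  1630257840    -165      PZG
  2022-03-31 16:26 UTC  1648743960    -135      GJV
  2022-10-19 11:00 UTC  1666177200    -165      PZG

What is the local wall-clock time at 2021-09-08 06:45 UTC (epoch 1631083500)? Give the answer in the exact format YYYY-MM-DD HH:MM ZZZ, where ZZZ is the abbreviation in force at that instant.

2021-09-08 04:00 PZG

Query: 2021-09-08 06:45 UTC
Rule 2/4 (PZG, -02:45): 2021-08-29 17:24 UTC ≤ query < 2022-03-31 16:26 UTC
6·60 + 45 - 165 = 240 min
240 = 0·1440 + 240; 240 = 4·60 + 0 → 04:00, same day
→ 2021-09-08 04:00 PZG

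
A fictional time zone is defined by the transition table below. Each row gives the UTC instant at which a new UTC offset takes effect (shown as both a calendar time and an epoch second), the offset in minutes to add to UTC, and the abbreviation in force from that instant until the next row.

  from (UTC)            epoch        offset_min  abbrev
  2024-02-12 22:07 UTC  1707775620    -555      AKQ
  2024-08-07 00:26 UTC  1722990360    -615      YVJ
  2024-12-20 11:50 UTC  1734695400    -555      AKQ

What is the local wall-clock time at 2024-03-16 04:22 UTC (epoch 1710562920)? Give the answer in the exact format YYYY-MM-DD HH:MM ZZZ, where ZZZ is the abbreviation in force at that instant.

Query: 2024-03-16 04:22 UTC
Rule 1/3 (AKQ, -09:15): 2024-02-12 22:07 UTC ≤ query < 2024-08-07 00:26 UTC
4·60 + 22 - 555 = -293 min
-293 = -1·1440 + 1147; 1147 = 19·60 + 7 → 19:07, 2024-03-16 - 1 day = 2024-03-15
→ 2024-03-15 19:07 AKQ

2024-03-15 19:07 AKQ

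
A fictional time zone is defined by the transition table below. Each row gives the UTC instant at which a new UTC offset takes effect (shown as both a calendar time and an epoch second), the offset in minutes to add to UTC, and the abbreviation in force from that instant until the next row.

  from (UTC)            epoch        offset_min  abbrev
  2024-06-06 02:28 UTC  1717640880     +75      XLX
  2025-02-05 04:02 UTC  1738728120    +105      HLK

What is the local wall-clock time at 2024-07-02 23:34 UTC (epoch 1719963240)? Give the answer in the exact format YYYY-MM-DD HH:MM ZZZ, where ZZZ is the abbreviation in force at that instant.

Query: 2024-07-02 23:34 UTC
Rule 1/2 (XLX, +01:15): 2024-06-06 02:28 UTC ≤ query < 2025-02-05 04:02 UTC
23·60 + 34 + 75 = 1489 min
1489 = 1·1440 + 49; 49 = 0·60 + 49 → 00:49, 2024-07-02 + 1 day = 2024-07-03
→ 2024-07-03 00:49 XLX

2024-07-03 00:49 XLX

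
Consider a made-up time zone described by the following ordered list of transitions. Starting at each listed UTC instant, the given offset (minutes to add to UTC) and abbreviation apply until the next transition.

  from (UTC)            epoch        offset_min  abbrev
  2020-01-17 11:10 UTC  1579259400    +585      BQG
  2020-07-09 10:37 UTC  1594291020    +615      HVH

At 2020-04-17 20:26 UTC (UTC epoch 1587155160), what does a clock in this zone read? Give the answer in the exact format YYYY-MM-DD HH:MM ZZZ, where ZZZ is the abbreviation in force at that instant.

2020-04-18 06:11 BQG

Query: 2020-04-17 20:26 UTC
Rule 1/2 (BQG, +09:45): 2020-01-17 11:10 UTC ≤ query < 2020-07-09 10:37 UTC
20·60 + 26 + 585 = 1811 min
1811 = 1·1440 + 371; 371 = 6·60 + 11 → 06:11, 2020-04-17 + 1 day = 2020-04-18
→ 2020-04-18 06:11 BQG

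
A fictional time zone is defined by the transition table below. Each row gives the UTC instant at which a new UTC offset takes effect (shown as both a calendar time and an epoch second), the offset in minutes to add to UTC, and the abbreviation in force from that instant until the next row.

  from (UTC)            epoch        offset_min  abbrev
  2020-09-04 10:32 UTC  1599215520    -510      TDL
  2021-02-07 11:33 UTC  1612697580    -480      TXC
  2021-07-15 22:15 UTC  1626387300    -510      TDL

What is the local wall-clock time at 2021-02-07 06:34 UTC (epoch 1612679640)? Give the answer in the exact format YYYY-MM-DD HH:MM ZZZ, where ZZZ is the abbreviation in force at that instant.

Query: 2021-02-07 06:34 UTC
Rule 1/3 (TDL, -08:30): 2020-09-04 10:32 UTC ≤ query < 2021-02-07 11:33 UTC
6·60 + 34 - 510 = -116 min
-116 = -1·1440 + 1324; 1324 = 22·60 + 4 → 22:04, 2021-02-07 - 1 day = 2021-02-06
→ 2021-02-06 22:04 TDL

2021-02-06 22:04 TDL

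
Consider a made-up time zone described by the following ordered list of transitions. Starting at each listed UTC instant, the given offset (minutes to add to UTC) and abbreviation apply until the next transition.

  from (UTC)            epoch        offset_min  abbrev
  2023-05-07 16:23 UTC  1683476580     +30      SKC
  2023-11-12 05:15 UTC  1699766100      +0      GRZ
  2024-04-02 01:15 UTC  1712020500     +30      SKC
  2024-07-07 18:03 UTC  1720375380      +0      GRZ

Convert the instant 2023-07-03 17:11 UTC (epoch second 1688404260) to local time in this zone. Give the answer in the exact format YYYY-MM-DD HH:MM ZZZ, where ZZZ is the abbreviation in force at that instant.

Query: 2023-07-03 17:11 UTC
Rule 1/4 (SKC, +00:30): 2023-05-07 16:23 UTC ≤ query < 2023-11-12 05:15 UTC
17·60 + 11 + 30 = 1061 min
1061 = 0·1440 + 1061; 1061 = 17·60 + 41 → 17:41, same day
→ 2023-07-03 17:41 SKC

2023-07-03 17:41 SKC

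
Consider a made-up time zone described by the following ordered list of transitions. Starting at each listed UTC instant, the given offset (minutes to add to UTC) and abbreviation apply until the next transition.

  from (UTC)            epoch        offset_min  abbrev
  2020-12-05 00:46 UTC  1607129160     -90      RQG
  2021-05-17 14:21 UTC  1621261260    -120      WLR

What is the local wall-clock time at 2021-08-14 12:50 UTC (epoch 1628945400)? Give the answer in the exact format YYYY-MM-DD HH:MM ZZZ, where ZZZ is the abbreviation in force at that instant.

Query: 2021-08-14 12:50 UTC
Rule 2/2 (WLR, -02:00): 2021-05-17 14:21 UTC ≤ query < +∞
12·60 + 50 - 120 = 650 min
650 = 0·1440 + 650; 650 = 10·60 + 50 → 10:50, same day
→ 2021-08-14 10:50 WLR

2021-08-14 10:50 WLR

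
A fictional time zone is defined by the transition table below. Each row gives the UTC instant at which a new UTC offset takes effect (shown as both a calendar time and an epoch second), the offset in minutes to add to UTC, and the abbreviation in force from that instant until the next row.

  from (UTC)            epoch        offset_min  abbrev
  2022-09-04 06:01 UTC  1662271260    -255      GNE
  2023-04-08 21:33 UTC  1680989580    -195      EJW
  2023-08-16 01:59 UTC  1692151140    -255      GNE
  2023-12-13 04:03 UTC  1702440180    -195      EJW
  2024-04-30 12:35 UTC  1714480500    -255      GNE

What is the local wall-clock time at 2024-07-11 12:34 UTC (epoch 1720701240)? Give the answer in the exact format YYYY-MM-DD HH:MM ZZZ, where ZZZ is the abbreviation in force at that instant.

2024-07-11 08:19 GNE

Query: 2024-07-11 12:34 UTC
Rule 5/5 (GNE, -04:15): 2024-04-30 12:35 UTC ≤ query < +∞
12·60 + 34 - 255 = 499 min
499 = 0·1440 + 499; 499 = 8·60 + 19 → 08:19, same day
→ 2024-07-11 08:19 GNE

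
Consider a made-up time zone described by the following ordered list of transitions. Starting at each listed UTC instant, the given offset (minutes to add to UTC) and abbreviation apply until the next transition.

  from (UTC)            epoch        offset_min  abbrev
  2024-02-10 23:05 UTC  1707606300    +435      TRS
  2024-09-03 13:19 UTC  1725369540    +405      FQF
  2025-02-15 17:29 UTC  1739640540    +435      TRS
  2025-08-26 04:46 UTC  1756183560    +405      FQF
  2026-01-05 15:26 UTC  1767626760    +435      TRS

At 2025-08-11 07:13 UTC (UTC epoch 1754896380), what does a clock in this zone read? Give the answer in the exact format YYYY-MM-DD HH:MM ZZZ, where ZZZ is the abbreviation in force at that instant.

Query: 2025-08-11 07:13 UTC
Rule 3/5 (TRS, +07:15): 2025-02-15 17:29 UTC ≤ query < 2025-08-26 04:46 UTC
7·60 + 13 + 435 = 868 min
868 = 0·1440 + 868; 868 = 14·60 + 28 → 14:28, same day
→ 2025-08-11 14:28 TRS

2025-08-11 14:28 TRS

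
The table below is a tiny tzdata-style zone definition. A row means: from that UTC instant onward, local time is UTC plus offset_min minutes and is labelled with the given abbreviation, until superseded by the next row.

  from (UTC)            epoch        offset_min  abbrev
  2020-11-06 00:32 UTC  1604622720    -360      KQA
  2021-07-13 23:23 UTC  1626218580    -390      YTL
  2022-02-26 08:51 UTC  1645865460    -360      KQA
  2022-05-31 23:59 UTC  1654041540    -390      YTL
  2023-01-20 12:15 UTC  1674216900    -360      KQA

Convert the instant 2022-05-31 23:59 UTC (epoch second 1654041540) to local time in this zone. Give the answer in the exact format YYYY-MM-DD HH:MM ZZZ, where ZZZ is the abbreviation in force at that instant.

Query: 2022-05-31 23:59 UTC
Rule 4/5 (YTL, -06:30): 2022-05-31 23:59 UTC ≤ query < 2023-01-20 12:15 UTC
23·60 + 59 - 390 = 1049 min
1049 = 0·1440 + 1049; 1049 = 17·60 + 29 → 17:29, same day
→ 2022-05-31 17:29 YTL

2022-05-31 17:29 YTL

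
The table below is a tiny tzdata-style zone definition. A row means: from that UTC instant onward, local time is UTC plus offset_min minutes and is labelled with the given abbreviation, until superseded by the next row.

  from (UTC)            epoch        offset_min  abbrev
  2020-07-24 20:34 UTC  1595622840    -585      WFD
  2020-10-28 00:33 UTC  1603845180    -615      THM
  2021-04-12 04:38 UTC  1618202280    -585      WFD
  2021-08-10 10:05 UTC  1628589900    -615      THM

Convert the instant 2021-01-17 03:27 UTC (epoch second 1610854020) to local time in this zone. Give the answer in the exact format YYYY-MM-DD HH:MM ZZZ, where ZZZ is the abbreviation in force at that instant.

2021-01-16 17:12 THM

Query: 2021-01-17 03:27 UTC
Rule 2/4 (THM, -10:15): 2020-10-28 00:33 UTC ≤ query < 2021-04-12 04:38 UTC
3·60 + 27 - 615 = -408 min
-408 = -1·1440 + 1032; 1032 = 17·60 + 12 → 17:12, 2021-01-17 - 1 day = 2021-01-16
→ 2021-01-16 17:12 THM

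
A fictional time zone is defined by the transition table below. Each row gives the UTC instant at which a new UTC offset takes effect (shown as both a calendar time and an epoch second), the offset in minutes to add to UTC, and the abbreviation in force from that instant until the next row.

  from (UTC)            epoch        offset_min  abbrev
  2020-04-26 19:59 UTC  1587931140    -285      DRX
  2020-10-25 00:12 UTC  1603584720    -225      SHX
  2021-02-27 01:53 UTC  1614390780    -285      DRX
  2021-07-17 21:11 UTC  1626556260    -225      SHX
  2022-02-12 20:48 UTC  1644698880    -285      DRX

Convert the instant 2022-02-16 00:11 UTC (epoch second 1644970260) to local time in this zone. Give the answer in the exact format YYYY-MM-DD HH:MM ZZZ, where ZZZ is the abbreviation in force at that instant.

Query: 2022-02-16 00:11 UTC
Rule 5/5 (DRX, -04:45): 2022-02-12 20:48 UTC ≤ query < +∞
0·60 + 11 - 285 = -274 min
-274 = -1·1440 + 1166; 1166 = 19·60 + 26 → 19:26, 2022-02-16 - 1 day = 2022-02-15
→ 2022-02-15 19:26 DRX

2022-02-15 19:26 DRX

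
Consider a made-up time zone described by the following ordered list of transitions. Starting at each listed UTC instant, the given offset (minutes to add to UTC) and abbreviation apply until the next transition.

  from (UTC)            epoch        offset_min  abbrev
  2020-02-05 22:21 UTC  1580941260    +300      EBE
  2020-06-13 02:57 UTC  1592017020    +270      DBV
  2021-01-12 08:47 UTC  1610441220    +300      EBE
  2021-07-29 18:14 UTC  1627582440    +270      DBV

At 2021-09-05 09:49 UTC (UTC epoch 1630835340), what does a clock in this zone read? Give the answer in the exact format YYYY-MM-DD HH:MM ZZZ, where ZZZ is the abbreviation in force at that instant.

2021-09-05 14:19 DBV

Query: 2021-09-05 09:49 UTC
Rule 4/4 (DBV, +04:30): 2021-07-29 18:14 UTC ≤ query < +∞
9·60 + 49 + 270 = 859 min
859 = 0·1440 + 859; 859 = 14·60 + 19 → 14:19, same day
→ 2021-09-05 14:19 DBV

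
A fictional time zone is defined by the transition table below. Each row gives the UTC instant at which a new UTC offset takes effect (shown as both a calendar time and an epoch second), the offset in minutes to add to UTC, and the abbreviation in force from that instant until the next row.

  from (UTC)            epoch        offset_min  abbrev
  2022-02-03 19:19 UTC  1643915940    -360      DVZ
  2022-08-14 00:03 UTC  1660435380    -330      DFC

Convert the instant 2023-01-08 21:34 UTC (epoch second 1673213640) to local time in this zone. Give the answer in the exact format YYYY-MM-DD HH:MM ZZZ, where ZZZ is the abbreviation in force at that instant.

Query: 2023-01-08 21:34 UTC
Rule 2/2 (DFC, -05:30): 2022-08-14 00:03 UTC ≤ query < +∞
21·60 + 34 - 330 = 964 min
964 = 0·1440 + 964; 964 = 16·60 + 4 → 16:04, same day
→ 2023-01-08 16:04 DFC

2023-01-08 16:04 DFC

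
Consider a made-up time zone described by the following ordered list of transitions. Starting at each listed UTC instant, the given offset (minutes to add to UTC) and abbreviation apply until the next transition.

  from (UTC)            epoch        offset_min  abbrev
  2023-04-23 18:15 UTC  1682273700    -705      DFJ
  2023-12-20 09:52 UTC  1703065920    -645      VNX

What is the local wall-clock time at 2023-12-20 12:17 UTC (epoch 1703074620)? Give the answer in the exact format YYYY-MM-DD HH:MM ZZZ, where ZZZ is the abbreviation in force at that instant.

Query: 2023-12-20 12:17 UTC
Rule 2/2 (VNX, -10:45): 2023-12-20 09:52 UTC ≤ query < +∞
12·60 + 17 - 645 = 92 min
92 = 0·1440 + 92; 92 = 1·60 + 32 → 01:32, same day
→ 2023-12-20 01:32 VNX

2023-12-20 01:32 VNX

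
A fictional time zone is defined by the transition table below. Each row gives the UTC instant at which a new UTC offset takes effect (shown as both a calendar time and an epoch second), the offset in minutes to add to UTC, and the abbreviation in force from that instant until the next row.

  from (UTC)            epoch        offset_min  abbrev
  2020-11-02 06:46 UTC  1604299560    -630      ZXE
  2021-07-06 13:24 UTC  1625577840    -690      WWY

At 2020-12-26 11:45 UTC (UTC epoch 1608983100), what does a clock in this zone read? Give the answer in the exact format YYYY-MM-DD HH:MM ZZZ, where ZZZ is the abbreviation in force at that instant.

2020-12-26 01:15 ZXE

Query: 2020-12-26 11:45 UTC
Rule 1/2 (ZXE, -10:30): 2020-11-02 06:46 UTC ≤ query < 2021-07-06 13:24 UTC
11·60 + 45 - 630 = 75 min
75 = 0·1440 + 75; 75 = 1·60 + 15 → 01:15, same day
→ 2020-12-26 01:15 ZXE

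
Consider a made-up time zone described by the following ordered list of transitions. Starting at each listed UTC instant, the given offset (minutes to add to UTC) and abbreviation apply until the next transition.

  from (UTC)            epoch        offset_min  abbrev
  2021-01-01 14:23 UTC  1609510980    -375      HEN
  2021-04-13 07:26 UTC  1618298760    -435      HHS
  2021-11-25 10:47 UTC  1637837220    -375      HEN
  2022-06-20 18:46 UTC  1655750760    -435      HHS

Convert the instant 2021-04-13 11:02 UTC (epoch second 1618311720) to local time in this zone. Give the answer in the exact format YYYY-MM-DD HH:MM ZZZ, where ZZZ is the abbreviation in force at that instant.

2021-04-13 03:47 HHS

Query: 2021-04-13 11:02 UTC
Rule 2/4 (HHS, -07:15): 2021-04-13 07:26 UTC ≤ query < 2021-11-25 10:47 UTC
11·60 + 2 - 435 = 227 min
227 = 0·1440 + 227; 227 = 3·60 + 47 → 03:47, same day
→ 2021-04-13 03:47 HHS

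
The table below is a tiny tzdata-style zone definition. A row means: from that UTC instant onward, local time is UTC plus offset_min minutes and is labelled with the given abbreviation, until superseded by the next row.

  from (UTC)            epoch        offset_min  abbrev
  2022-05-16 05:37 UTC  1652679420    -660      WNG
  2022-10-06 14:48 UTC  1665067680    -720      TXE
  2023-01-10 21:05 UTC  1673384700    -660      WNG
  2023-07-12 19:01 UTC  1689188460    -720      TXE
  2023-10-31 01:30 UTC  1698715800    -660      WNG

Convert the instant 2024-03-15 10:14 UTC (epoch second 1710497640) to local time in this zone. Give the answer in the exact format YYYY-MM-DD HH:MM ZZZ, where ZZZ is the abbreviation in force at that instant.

Query: 2024-03-15 10:14 UTC
Rule 5/5 (WNG, -11:00): 2023-10-31 01:30 UTC ≤ query < +∞
10·60 + 14 - 660 = -46 min
-46 = -1·1440 + 1394; 1394 = 23·60 + 14 → 23:14, 2024-03-15 - 1 day = 2024-03-14
→ 2024-03-14 23:14 WNG

2024-03-14 23:14 WNG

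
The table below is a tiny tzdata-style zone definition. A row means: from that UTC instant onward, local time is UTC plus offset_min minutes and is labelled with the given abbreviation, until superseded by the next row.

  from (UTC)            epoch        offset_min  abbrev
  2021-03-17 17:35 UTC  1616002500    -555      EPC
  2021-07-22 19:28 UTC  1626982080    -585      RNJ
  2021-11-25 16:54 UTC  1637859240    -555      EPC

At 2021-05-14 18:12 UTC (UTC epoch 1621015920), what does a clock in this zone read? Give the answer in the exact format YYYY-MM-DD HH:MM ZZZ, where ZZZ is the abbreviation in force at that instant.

Query: 2021-05-14 18:12 UTC
Rule 1/3 (EPC, -09:15): 2021-03-17 17:35 UTC ≤ query < 2021-07-22 19:28 UTC
18·60 + 12 - 555 = 537 min
537 = 0·1440 + 537; 537 = 8·60 + 57 → 08:57, same day
→ 2021-05-14 08:57 EPC

2021-05-14 08:57 EPC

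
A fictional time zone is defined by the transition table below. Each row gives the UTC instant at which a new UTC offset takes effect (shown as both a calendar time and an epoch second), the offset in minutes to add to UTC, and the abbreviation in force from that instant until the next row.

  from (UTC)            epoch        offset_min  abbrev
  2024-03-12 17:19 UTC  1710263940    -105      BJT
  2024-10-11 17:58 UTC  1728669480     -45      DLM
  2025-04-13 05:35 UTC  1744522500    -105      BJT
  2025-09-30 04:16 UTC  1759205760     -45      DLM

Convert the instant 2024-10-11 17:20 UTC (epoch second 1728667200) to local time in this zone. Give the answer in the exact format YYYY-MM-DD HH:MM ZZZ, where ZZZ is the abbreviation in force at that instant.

Query: 2024-10-11 17:20 UTC
Rule 1/4 (BJT, -01:45): 2024-03-12 17:19 UTC ≤ query < 2024-10-11 17:58 UTC
17·60 + 20 - 105 = 935 min
935 = 0·1440 + 935; 935 = 15·60 + 35 → 15:35, same day
→ 2024-10-11 15:35 BJT

2024-10-11 15:35 BJT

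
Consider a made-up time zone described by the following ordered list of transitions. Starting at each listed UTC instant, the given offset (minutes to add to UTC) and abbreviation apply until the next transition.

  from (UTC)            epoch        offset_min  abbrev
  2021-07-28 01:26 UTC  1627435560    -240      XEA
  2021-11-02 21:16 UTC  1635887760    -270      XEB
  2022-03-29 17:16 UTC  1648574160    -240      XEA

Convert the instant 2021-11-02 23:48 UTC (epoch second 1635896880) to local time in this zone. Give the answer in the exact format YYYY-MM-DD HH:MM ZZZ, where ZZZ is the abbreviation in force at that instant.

Query: 2021-11-02 23:48 UTC
Rule 2/3 (XEB, -04:30): 2021-11-02 21:16 UTC ≤ query < 2022-03-29 17:16 UTC
23·60 + 48 - 270 = 1158 min
1158 = 0·1440 + 1158; 1158 = 19·60 + 18 → 19:18, same day
→ 2021-11-02 19:18 XEB

2021-11-02 19:18 XEB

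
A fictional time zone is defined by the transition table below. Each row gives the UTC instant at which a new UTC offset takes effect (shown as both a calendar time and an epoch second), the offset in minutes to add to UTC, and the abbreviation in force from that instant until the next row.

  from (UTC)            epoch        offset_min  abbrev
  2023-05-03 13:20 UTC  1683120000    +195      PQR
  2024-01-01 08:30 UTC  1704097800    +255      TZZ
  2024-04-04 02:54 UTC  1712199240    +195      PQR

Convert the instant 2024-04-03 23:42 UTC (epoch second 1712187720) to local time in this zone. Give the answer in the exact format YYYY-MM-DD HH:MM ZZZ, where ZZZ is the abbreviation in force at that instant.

2024-04-04 03:57 TZZ

Query: 2024-04-03 23:42 UTC
Rule 2/3 (TZZ, +04:15): 2024-01-01 08:30 UTC ≤ query < 2024-04-04 02:54 UTC
23·60 + 42 + 255 = 1677 min
1677 = 1·1440 + 237; 237 = 3·60 + 57 → 03:57, 2024-04-03 + 1 day = 2024-04-04
→ 2024-04-04 03:57 TZZ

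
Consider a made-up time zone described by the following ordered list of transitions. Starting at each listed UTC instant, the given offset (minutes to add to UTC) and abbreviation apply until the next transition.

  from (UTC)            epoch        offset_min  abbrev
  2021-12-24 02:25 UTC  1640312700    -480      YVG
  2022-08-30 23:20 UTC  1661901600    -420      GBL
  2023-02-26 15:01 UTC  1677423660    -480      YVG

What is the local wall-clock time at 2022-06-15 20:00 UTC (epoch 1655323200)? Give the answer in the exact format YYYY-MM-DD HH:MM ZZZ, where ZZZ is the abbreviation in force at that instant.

Query: 2022-06-15 20:00 UTC
Rule 1/3 (YVG, -08:00): 2021-12-24 02:25 UTC ≤ query < 2022-08-30 23:20 UTC
20·60 + 0 - 480 = 720 min
720 = 0·1440 + 720; 720 = 12·60 + 0 → 12:00, same day
→ 2022-06-15 12:00 YVG

2022-06-15 12:00 YVG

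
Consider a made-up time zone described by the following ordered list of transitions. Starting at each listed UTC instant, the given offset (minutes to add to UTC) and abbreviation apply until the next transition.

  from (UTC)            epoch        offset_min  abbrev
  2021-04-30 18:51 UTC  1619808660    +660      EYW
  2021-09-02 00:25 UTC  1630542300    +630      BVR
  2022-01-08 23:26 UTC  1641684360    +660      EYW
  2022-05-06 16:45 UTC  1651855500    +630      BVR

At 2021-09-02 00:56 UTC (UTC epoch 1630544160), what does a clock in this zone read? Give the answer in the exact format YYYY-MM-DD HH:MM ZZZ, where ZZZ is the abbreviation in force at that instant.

Query: 2021-09-02 00:56 UTC
Rule 2/4 (BVR, +10:30): 2021-09-02 00:25 UTC ≤ query < 2022-01-08 23:26 UTC
0·60 + 56 + 630 = 686 min
686 = 0·1440 + 686; 686 = 11·60 + 26 → 11:26, same day
→ 2021-09-02 11:26 BVR

2021-09-02 11:26 BVR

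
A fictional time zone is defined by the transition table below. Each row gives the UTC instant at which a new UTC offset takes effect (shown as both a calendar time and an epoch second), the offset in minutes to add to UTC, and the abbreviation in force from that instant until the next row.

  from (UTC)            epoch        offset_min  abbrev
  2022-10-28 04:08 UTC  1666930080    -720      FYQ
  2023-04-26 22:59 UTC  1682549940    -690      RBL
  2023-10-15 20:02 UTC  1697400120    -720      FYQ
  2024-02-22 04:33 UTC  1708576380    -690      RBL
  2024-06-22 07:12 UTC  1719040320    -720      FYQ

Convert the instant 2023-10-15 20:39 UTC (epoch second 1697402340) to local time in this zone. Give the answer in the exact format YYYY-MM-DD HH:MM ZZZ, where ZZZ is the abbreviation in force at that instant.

Query: 2023-10-15 20:39 UTC
Rule 3/5 (FYQ, -12:00): 2023-10-15 20:02 UTC ≤ query < 2024-02-22 04:33 UTC
20·60 + 39 - 720 = 519 min
519 = 0·1440 + 519; 519 = 8·60 + 39 → 08:39, same day
→ 2023-10-15 08:39 FYQ

2023-10-15 08:39 FYQ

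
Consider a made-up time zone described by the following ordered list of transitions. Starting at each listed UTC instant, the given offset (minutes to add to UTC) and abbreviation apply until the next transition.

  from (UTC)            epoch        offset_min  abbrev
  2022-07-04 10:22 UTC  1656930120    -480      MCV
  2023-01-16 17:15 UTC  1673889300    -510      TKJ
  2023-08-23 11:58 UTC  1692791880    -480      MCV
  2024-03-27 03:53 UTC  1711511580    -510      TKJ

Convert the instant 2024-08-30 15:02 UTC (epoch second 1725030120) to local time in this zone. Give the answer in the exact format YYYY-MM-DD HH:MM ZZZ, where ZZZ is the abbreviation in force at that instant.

2024-08-30 06:32 TKJ

Query: 2024-08-30 15:02 UTC
Rule 4/4 (TKJ, -08:30): 2024-03-27 03:53 UTC ≤ query < +∞
15·60 + 2 - 510 = 392 min
392 = 0·1440 + 392; 392 = 6·60 + 32 → 06:32, same day
→ 2024-08-30 06:32 TKJ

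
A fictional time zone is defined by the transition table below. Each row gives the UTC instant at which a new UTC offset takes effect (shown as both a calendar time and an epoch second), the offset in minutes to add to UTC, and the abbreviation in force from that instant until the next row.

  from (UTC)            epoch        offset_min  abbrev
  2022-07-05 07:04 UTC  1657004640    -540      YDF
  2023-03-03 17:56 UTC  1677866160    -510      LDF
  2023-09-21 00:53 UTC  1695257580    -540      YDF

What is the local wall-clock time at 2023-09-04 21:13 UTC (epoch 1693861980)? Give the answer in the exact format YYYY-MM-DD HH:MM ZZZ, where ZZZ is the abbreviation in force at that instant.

Query: 2023-09-04 21:13 UTC
Rule 2/3 (LDF, -08:30): 2023-03-03 17:56 UTC ≤ query < 2023-09-21 00:53 UTC
21·60 + 13 - 510 = 763 min
763 = 0·1440 + 763; 763 = 12·60 + 43 → 12:43, same day
→ 2023-09-04 12:43 LDF

2023-09-04 12:43 LDF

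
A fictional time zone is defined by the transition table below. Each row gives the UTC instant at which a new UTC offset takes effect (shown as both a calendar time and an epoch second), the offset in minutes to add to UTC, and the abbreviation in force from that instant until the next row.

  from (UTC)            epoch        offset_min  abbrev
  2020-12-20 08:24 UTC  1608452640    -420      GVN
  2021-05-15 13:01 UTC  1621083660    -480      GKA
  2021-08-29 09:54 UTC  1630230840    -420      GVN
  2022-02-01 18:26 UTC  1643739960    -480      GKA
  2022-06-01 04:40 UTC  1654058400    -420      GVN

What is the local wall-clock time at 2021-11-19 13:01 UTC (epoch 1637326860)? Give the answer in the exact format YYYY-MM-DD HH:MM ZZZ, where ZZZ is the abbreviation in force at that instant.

2021-11-19 06:01 GVN

Query: 2021-11-19 13:01 UTC
Rule 3/5 (GVN, -07:00): 2021-08-29 09:54 UTC ≤ query < 2022-02-01 18:26 UTC
13·60 + 1 - 420 = 361 min
361 = 0·1440 + 361; 361 = 6·60 + 1 → 06:01, same day
→ 2021-11-19 06:01 GVN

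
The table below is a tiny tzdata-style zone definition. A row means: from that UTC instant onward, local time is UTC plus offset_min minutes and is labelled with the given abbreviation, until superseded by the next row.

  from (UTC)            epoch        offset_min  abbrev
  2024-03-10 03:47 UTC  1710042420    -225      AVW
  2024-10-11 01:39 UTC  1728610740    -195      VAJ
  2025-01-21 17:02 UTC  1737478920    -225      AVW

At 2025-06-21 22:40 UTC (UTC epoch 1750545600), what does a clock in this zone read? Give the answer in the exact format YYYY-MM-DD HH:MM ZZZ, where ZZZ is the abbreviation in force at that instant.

Query: 2025-06-21 22:40 UTC
Rule 3/3 (AVW, -03:45): 2025-01-21 17:02 UTC ≤ query < +∞
22·60 + 40 - 225 = 1135 min
1135 = 0·1440 + 1135; 1135 = 18·60 + 55 → 18:55, same day
→ 2025-06-21 18:55 AVW

2025-06-21 18:55 AVW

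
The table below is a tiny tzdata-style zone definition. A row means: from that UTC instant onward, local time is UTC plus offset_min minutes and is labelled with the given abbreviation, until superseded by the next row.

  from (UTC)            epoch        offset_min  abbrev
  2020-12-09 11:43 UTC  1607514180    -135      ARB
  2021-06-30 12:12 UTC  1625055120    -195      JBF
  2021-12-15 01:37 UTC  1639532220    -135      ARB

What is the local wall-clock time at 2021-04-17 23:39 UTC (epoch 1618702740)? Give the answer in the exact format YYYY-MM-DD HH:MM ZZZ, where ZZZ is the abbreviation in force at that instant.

Query: 2021-04-17 23:39 UTC
Rule 1/3 (ARB, -02:15): 2020-12-09 11:43 UTC ≤ query < 2021-06-30 12:12 UTC
23·60 + 39 - 135 = 1284 min
1284 = 0·1440 + 1284; 1284 = 21·60 + 24 → 21:24, same day
→ 2021-04-17 21:24 ARB

2021-04-17 21:24 ARB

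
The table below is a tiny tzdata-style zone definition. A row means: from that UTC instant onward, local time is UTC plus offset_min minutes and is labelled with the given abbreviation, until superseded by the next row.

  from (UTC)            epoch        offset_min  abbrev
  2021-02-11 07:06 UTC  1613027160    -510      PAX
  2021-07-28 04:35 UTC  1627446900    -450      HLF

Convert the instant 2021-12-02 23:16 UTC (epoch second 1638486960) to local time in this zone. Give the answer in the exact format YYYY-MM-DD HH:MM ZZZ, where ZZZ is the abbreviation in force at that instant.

2021-12-02 15:46 HLF

Query: 2021-12-02 23:16 UTC
Rule 2/2 (HLF, -07:30): 2021-07-28 04:35 UTC ≤ query < +∞
23·60 + 16 - 450 = 946 min
946 = 0·1440 + 946; 946 = 15·60 + 46 → 15:46, same day
→ 2021-12-02 15:46 HLF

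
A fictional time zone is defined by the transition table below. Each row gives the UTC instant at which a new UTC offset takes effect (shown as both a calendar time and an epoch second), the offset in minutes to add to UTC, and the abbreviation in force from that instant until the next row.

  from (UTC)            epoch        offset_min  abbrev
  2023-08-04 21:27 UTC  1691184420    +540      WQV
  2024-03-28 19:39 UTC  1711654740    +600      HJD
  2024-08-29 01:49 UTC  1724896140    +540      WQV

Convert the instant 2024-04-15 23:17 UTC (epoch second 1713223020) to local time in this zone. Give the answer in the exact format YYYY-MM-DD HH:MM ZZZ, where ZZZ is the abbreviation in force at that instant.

Query: 2024-04-15 23:17 UTC
Rule 2/3 (HJD, +10:00): 2024-03-28 19:39 UTC ≤ query < 2024-08-29 01:49 UTC
23·60 + 17 + 600 = 1997 min
1997 = 1·1440 + 557; 557 = 9·60 + 17 → 09:17, 2024-04-15 + 1 day = 2024-04-16
→ 2024-04-16 09:17 HJD

2024-04-16 09:17 HJD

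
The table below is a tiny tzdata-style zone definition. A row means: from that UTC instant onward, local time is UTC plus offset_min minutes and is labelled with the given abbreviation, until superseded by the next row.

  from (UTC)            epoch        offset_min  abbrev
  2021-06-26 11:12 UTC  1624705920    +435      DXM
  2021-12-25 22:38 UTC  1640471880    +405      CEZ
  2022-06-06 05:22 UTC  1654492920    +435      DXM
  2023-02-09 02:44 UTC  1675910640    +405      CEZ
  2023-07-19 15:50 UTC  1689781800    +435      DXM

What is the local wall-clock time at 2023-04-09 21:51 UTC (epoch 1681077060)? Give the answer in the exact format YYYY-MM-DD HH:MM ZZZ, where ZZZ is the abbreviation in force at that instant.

2023-04-10 04:36 CEZ

Query: 2023-04-09 21:51 UTC
Rule 4/5 (CEZ, +06:45): 2023-02-09 02:44 UTC ≤ query < 2023-07-19 15:50 UTC
21·60 + 51 + 405 = 1716 min
1716 = 1·1440 + 276; 276 = 4·60 + 36 → 04:36, 2023-04-09 + 1 day = 2023-04-10
→ 2023-04-10 04:36 CEZ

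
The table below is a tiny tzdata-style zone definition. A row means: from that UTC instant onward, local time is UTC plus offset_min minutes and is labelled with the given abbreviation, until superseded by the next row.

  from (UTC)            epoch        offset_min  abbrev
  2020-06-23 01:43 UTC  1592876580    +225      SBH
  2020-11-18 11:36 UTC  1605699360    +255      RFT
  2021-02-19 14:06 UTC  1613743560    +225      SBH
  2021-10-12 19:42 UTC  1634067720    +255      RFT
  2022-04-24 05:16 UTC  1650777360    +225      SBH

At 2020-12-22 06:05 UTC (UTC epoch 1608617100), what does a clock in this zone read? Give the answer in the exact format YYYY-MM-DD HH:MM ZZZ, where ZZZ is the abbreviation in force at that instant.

2020-12-22 10:20 RFT

Query: 2020-12-22 06:05 UTC
Rule 2/5 (RFT, +04:15): 2020-11-18 11:36 UTC ≤ query < 2021-02-19 14:06 UTC
6·60 + 5 + 255 = 620 min
620 = 0·1440 + 620; 620 = 10·60 + 20 → 10:20, same day
→ 2020-12-22 10:20 RFT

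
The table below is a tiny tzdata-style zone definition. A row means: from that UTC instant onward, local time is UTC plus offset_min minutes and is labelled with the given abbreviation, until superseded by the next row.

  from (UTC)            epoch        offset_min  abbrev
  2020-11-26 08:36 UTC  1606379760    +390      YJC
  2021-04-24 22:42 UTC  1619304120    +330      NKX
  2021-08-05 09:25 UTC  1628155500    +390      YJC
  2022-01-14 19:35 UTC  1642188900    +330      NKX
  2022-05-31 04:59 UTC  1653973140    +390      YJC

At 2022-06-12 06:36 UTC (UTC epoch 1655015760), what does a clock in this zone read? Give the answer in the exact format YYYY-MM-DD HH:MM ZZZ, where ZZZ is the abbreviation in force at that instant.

2022-06-12 13:06 YJC

Query: 2022-06-12 06:36 UTC
Rule 5/5 (YJC, +06:30): 2022-05-31 04:59 UTC ≤ query < +∞
6·60 + 36 + 390 = 786 min
786 = 0·1440 + 786; 786 = 13·60 + 6 → 13:06, same day
→ 2022-06-12 13:06 YJC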